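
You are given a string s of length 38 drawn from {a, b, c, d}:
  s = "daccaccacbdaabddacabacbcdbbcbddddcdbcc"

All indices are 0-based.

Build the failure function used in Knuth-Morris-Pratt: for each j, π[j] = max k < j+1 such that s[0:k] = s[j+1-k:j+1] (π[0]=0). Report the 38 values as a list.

[0, 0, 0, 0, 0, 0, 0, 0, 0, 0, 1, 2, 0, 0, 1, 1, 2, 3, 0, 0, 0, 0, 0, 0, 1, 0, 0, 0, 0, 1, 1, 1, 1, 0, 1, 0, 0, 0]

π[0] = 0
j=1 s[j]='a': π[1]=0 (border '')
j=2 s[j]='c': π[2]=0 (border '')
j=3 s[j]='c': π[3]=0 (border '')
j=4 s[j]='a': π[4]=0 (border '')
j=5 s[j]='c': π[5]=0 (border '')
j=6 s[j]='c': π[6]=0 (border '')
j=7 s[j]='a': π[7]=0 (border '')
j=8 s[j]='c': π[8]=0 (border '')
j=9 s[j]='b': π[9]=0 (border '')
j=10 s[j]='d': π[10]=1 (border 'd')
j=11 s[j]='a': π[11]=2 (border 'da')
j=12 s[j]='a': k: 2→0; π[12]=0 (border '')
j=13 s[j]='b': π[13]=0 (border '')
j=14 s[j]='d': π[14]=1 (border 'd')
j=15 s[j]='d': k: 1→0; π[15]=1 (border 'd')
j=16 s[j]='a': π[16]=2 (border 'da')
j=17 s[j]='c': π[17]=3 (border 'dac')
j=18 s[j]='a': k: 3→0; π[18]=0 (border '')
j=19 s[j]='b': π[19]=0 (border '')
j=20 s[j]='a': π[20]=0 (border '')
j=21 s[j]='c': π[21]=0 (border '')
j=22 s[j]='b': π[22]=0 (border '')
j=23 s[j]='c': π[23]=0 (border '')
j=24 s[j]='d': π[24]=1 (border 'd')
j=25 s[j]='b': k: 1→0; π[25]=0 (border '')
j=26 s[j]='b': π[26]=0 (border '')
j=27 s[j]='c': π[27]=0 (border '')
j=28 s[j]='b': π[28]=0 (border '')
j=29 s[j]='d': π[29]=1 (border 'd')
j=30 s[j]='d': k: 1→0; π[30]=1 (border 'd')
j=31 s[j]='d': k: 1→0; π[31]=1 (border 'd')
j=32 s[j]='d': k: 1→0; π[32]=1 (border 'd')
j=33 s[j]='c': k: 1→0; π[33]=0 (border '')
j=34 s[j]='d': π[34]=1 (border 'd')
j=35 s[j]='b': k: 1→0; π[35]=0 (border '')
j=36 s[j]='c': π[36]=0 (border '')
j=37 s[j]='c': π[37]=0 (border '')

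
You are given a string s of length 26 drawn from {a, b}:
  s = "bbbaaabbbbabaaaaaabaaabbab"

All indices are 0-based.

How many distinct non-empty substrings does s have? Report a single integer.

275

sorted suffixes:
  #0 SA[0]=12  'aaaaaabaaabbab'
  #1 SA[1]=13  'aaaaabaaabbab'
  #2 SA[2]=14  'aaaabaaabbab'
  #3 SA[3]=15  'aaabaaabbab'
  #4 SA[4]=19  'aaabbab'
  #5 SA[5]=3  'aaabbbbabaaaaaabaaabbab'
  #6 SA[6]=16  'aabaaabbab'
  #7 SA[7]=20  'aabbab'
  #8 SA[8]=4  'aabbbbabaaaaaabaaabbab'
  #9 SA[9]=24  'ab'
  #10 SA[10]=10  'abaaaaaabaaabbab'
  #11 SA[11]=17  'abaaabbab'
  #12 SA[12]=21  'abbab'
  #13 SA[13]=5  'abbbbabaaaaaabaaabbab'
  #14 SA[14]=25  'b'
  #15 SA[15]=11  'baaaaaabaaabbab'
  #16 SA[16]=18  'baaabbab'
  #17 SA[17]=2  'baaabbbbabaaaaaabaaabbab'
  #18 SA[18]=23  'bab'
  #19 SA[19]=9  'babaaaaaabaaabbab'
  #20 SA[20]=1  'bbaaabbbbabaaaaaabaaabbab'
  #21 SA[21]=22  'bbab'
  #22 SA[22]=8  'bbabaaaaaabaaabbab'
  #23 SA[23]=0  'bbbaaabbbbabaaaaaabaaabbab'
  #24 SA[24]=7  'bbbabaaaaaabaaabbab'
  #25 SA[25]=6  'bbbbabaaaaaabaaabbab'

SA = [12, 13, 14, 15, 19, 3, 16, 20, 4, 24, 10, 17, 21, 5, 25, 11, 18, 2, 23, 9, 1, 22, 8, 0, 7, 6]
[i] adj suffixes → lcp
  [1] 12/13 → 5 ('aaaaa')
  [2] 13/14 → 4 ('aaaa')
  [3] 14/15 → 3 ('aaa')
  [4] 15/19 → 4 ('aaab')
  [5] 19/3 → 5 ('aaabb')
  [6] 3/16 → 2 ('aa')
  [7] 16/20 → 3 ('aab')
  [8] 20/4 → 4 ('aabb')
  [9] 4/24 → 1 ('a')
  [10] 24/10 → 2 ('ab')
  [11] 10/17 → 5 ('abaaa')
  [12] 17/21 → 2 ('ab')
  [13] 21/5 → 3 ('abb')
  [14] 5/25 → 0 ('')
  [15] 25/11 → 1 ('b')
  [16] 11/18 → 4 ('baaa')
  [17] 18/2 → 6 ('baaabb')
  [18] 2/23 → 2 ('ba')
  [19] 23/9 → 3 ('bab')
  [20] 9/1 → 1 ('b')
  [21] 1/22 → 3 ('bba')
  [22] 22/8 → 4 ('bbab')
  [23] 8/0 → 2 ('bb')
  [24] 0/7 → 4 ('bbba')
  [25] 7/6 → 3 ('bbb')

n(n+1)/2 = 26·27/2 = 351
Σ LCP = 0 + 5 + 4 + 3 + 4 + 5 + 2 + 3 + 4 + 1 + 2 + 5 + 2 + 3 + 0 + 1 + 4 + 6 + 2 + 3 + 1 + 3 + 4 + 2 + 4 + 3 = 76
distinct = 351 − 76 = 275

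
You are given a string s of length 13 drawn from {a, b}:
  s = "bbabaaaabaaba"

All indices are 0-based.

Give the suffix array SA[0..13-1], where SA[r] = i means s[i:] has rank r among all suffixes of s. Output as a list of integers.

sorted suffixes:
  #0 SA[0]=12  'a'
  #1 SA[1]=4  'aaaabaaba'
  #2 SA[2]=5  'aaabaaba'
  #3 SA[3]=9  'aaba'
  #4 SA[4]=6  'aabaaba'
  #5 SA[5]=10  'aba'
  #6 SA[6]=2  'abaaaabaaba'
  #7 SA[7]=7  'abaaba'
  #8 SA[8]=11  'ba'
  #9 SA[9]=3  'baaaabaaba'
  #10 SA[10]=8  'baaba'
  #11 SA[11]=1  'babaaaabaaba'
  #12 SA[12]=0  'bbabaaaabaaba'

[12, 4, 5, 9, 6, 10, 2, 7, 11, 3, 8, 1, 0]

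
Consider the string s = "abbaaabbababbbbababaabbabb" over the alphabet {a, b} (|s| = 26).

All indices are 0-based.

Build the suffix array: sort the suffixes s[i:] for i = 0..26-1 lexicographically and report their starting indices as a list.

[3, 4, 19, 17, 15, 8, 23, 0, 5, 20, 10, 25, 2, 18, 16, 14, 7, 22, 9, 24, 1, 13, 6, 21, 12, 11]

rank→(start, suffix):
  0 → (3, 'aaabbababbbbababaabbabb')
  1 → (4, 'aabbababbbbababaabbabb')
  2 → (19, 'aabbabb')
  3 → (17, 'abaabbabb')
  4 → (15, 'ababaabbabb')
  5 → (8, 'ababbbbababaabbabb')
  6 → (23, 'abb')
  7 → (0, 'abbaaabbababbbbababaabbabb')
  8 → (5, 'abbababbbbababaabbabb')
  9 → (20, 'abbabb')
  10 → (10, 'abbbbababaabbabb')
  11 → (25, 'b')
  12 → (2, 'baaabbababbbbababaabbabb')
  13 → (18, 'baabbabb')
  14 → (16, 'babaabbabb')
  15 → (14, 'bababaabbabb')
  16 → (7, 'bababbbbababaabbabb')
  17 → (22, 'babb')
  18 → (9, 'babbbbababaabbabb')
  19 → (24, 'bb')
  20 → (1, 'bbaaabbababbbbababaabbabb')
  21 → (13, 'bbababaabbabb')
  22 → (6, 'bbababbbbababaabbabb')
  23 → (21, 'bbabb')
  24 → (12, 'bbbababaabbabb')
  25 → (11, 'bbbbababaabbabb')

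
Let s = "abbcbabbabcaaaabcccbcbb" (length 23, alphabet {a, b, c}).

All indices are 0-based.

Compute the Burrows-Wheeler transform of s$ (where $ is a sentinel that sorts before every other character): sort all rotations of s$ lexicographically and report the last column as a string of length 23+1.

bcaab$babcbcaaabcabbbccb

rank  rotation                  last
    0  $abbcbabbabcaaaabcccbcbb  b
    1  aaaabcccbcbb$abbcbabbabc  c
    2  aaabcccbcbb$abbcbabbabca  a
    3  aabcccbcbb$abbcbabbabcaa  a
    4  abbabcaaaabcccbcbb$abbcb  b
    5  abbcbabbabcaaaabcccbcbb$  $
    6  abcaaaabcccbcbb$abbcbabb  b
    7  abcccbcbb$abbcbabbabcaaa  a
    8  b$abbcbabbabcaaaabcccbcb  b
    9  babbabcaaaabcccbcbb$abbc  c
   10  babcaaaabcccbcbb$abbcbab  b
   11  bb$abbcbabbabcaaaabcccbc  c
   12  bbabcaaaabcccbcbb$abbcba  a
   13  bbcbabbabcaaaabcccbcbb$a  a
   14  bcaaaabcccbcbb$abbcbabba  a
   15  bcbabbabcaaaabcccbcbb$ab  b
   16  bcbb$abbcbabbabcaaaabccc  c
   17  bcccbcbb$abbcbabbabcaaaa  a
   18  caaaabcccbcbb$abbcbabbab  b
   19  cbabbabcaaaabcccbcbb$abb  b
   20  cbb$abbcbabbabcaaaabcccb  b
   21  cbcbb$abbcbabbabcaaaabcc  c
   22  ccbcbb$abbcbabbabcaaaabc  c
   23  cccbcbb$abbcbabbabcaaaab  b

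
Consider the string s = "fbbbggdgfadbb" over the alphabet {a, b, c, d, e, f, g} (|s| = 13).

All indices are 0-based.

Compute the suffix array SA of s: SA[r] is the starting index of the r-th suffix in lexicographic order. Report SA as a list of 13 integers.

rank→(start, suffix):
  0 → (9, 'adbb')
  1 → (12, 'b')
  2 → (11, 'bb')
  3 → (1, 'bbbggdgfadbb')
  4 → (2, 'bbggdgfadbb')
  5 → (3, 'bggdgfadbb')
  6 → (10, 'dbb')
  7 → (6, 'dgfadbb')
  8 → (8, 'fadbb')
  9 → (0, 'fbbbggdgfadbb')
  10 → (5, 'gdgfadbb')
  11 → (7, 'gfadbb')
  12 → (4, 'ggdgfadbb')

[9, 12, 11, 1, 2, 3, 10, 6, 8, 0, 5, 7, 4]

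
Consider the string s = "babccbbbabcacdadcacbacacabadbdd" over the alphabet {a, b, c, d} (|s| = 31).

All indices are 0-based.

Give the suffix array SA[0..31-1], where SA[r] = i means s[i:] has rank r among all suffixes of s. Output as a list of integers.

rank→(start, suffix):
  0 → (24, 'abadbdd')
  1 → (8, 'abcacdadcacbacacabadbdd')
  2 → (1, 'abccbbbabcacdadcacbacacabadbdd')
  3 → (22, 'acabadbdd')
  4 → (20, 'acacabadbdd')
  5 → (17, 'acbacacabadbdd')
  6 → (11, 'acdadcacbacacabadbdd')
  7 → (26, 'adbdd')
  8 → (14, 'adcacbacacabadbdd')
  9 → (7, 'babcacdadcacbacacabadbdd')
  10 → (0, 'babccbbbabcacdadcacbacacabadbdd')
  11 → (19, 'bacacabadbdd')
  12 → (25, 'badbdd')
  13 → (6, 'bbabcacdadcacbacacabadbdd')
  14 → (5, 'bbbabcacdadcacbacacabadbdd')
  15 → (9, 'bcacdadcacbacacabadbdd')
  16 → (2, 'bccbbbabcacdadcacbacacabadbdd')
  17 → (28, 'bdd')
  18 → (23, 'cabadbdd')
  19 → (21, 'cacabadbdd')
  20 → (16, 'cacbacacabadbdd')
  21 → (10, 'cacdadcacbacacabadbdd')
  22 → (18, 'cbacacabadbdd')
  23 → (4, 'cbbbabcacdadcacbacacabadbdd')
  24 → (3, 'ccbbbabcacdadcacbacacabadbdd')
  25 → (12, 'cdadcacbacacabadbdd')
  26 → (30, 'd')
  27 → (13, 'dadcacbacacabadbdd')
  28 → (27, 'dbdd')
  29 → (15, 'dcacbacacabadbdd')
  30 → (29, 'dd')

[24, 8, 1, 22, 20, 17, 11, 26, 14, 7, 0, 19, 25, 6, 5, 9, 2, 28, 23, 21, 16, 10, 18, 4, 3, 12, 30, 13, 27, 15, 29]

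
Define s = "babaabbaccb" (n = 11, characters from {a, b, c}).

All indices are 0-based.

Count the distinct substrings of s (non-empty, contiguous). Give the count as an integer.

rank→(start, suffix):
  0 → (3, 'aabbaccb')
  1 → (1, 'abaabbaccb')
  2 → (4, 'abbaccb')
  3 → (7, 'accb')
  4 → (10, 'b')
  5 → (2, 'baabbaccb')
  6 → (0, 'babaabbaccb')
  7 → (6, 'baccb')
  8 → (5, 'bbaccb')
  9 → (9, 'cb')
  10 → (8, 'ccb')

SA = [3, 1, 4, 7, 10, 2, 0, 6, 5, 9, 8]
[i] adj suffixes → lcp
  [1] 3/1 → 1 ('a')
  [2] 1/4 → 2 ('ab')
  [3] 4/7 → 1 ('a')
  [4] 7/10 → 0 ('')
  [5] 10/2 → 1 ('b')
  [6] 2/0 → 2 ('ba')
  [7] 0/6 → 2 ('ba')
  [8] 6/5 → 1 ('b')
  [9] 5/9 → 0 ('')
  [10] 9/8 → 1 ('c')

n(n+1)/2 = 11·12/2 = 66
Σ LCP = 0 + 1 + 2 + 1 + 0 + 1 + 2 + 2 + 1 + 0 + 1 = 11
distinct = 66 − 11 = 55

55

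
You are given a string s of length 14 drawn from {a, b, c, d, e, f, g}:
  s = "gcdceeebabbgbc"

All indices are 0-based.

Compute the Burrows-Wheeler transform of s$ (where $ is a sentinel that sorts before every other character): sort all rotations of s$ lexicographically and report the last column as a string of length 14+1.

rank  rotation         last
    0  $gcdceeebabbgbc  c
    1  abbgbc$gcdceeeb  b
    2  babbgbc$gcdceee  e
    3  bbgbc$gcdceeeba  a
    4  bc$gcdceeebabbg  g
    5  bgbc$gcdceeebab  b
    6  c$gcdceeebabbgb  b
    7  cdceeebabbgbc$g  g
    8  ceeebabbgbc$gcd  d
    9  dceeebabbgbc$gc  c
   10  ebabbgbc$gcdcee  e
   11  eebabbgbc$gcdce  e
   12  eeebabbgbc$gcdc  c
   13  gbc$gcdceeebabb  b
   14  gcdceeebabbgbc$  $

cbeagbbgdceecb$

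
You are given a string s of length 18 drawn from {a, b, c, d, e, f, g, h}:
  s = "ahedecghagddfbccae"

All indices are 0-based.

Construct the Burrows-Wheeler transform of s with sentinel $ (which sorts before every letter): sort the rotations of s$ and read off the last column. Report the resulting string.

ech$fcbegedadhdacga

rank  rotation             last
    0  $ahedecghagddfbccae  e
    1  ae$ahedecghagddfbcc  c
    2  agddfbccae$ahedecgh  h
    3  ahedecghagddfbccae$  $
    4  bccae$ahedecghagddf  f
    5  cae$ahedecghagddfbc  c
    6  ccae$ahedecghagddfb  b
    7  cghagddfbccae$ahede  e
    8  ddfbccae$ahedecghag  g
    9  decghagddfbccae$ahe  e
   10  dfbccae$ahedecghagd  d
   11  e$ahedecghagddfbcca  a
   12  ecghagddfbccae$ahed  d
   13  edecghagddfbccae$ah  h
   14  fbccae$ahedecghagdd  d
   15  gddfbccae$ahedecgha  a
   16  ghagddfbccae$ahedec  c
   17  hagddfbccae$ahedecg  g
   18  hedecghagddfbccae$a  a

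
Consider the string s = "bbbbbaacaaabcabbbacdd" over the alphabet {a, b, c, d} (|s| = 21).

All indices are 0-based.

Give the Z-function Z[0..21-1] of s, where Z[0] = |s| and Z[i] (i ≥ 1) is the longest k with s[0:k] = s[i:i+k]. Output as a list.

[21, 4, 3, 2, 1, 0, 0, 0, 0, 0, 0, 1, 0, 0, 3, 2, 1, 0, 0, 0, 0]

Z[0]=21
i=1: i≥r, start 0; Z[1]=4 grow→box=[1,5)
i=2: min(r-i=3, Z[1]=4)=3; Z[2]=3
i=3: min(r-i=2, Z[2]=3)=2; Z[3]=2
i=4: min(r-i=1, Z[3]=2)=1; Z[4]=1
i=5: i≥r, start 0; Z[5]=0
i=6: i≥r, start 0; Z[6]=0
i=7: i≥r, start 0; Z[7]=0
i=8: i≥r, start 0; Z[8]=0
i=9: i≥r, start 0; Z[9]=0
i=10: i≥r, start 0; Z[10]=0
i=11: i≥r, start 0; Z[11]=1 grow→box=[11,12)
i=12: i≥r, start 0; Z[12]=0
i=13: i≥r, start 0; Z[13]=0
i=14: i≥r, start 0; Z[14]=3 grow→box=[14,17)
i=15: min(r-i=2, Z[1]=4)=2; Z[15]=2
i=16: min(r-i=1, Z[2]=3)=1; Z[16]=1
i=17: i≥r, start 0; Z[17]=0
i=18: i≥r, start 0; Z[18]=0
i=19: i≥r, start 0; Z[19]=0
i=20: i≥r, start 0; Z[20]=0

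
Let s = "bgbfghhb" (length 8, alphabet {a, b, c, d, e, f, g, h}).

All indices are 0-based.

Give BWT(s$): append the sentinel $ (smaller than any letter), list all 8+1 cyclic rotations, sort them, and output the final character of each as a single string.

bhg$bbfhg

rank  rotation   last
    0  $bgbfghhb  b
    1  b$bgbfghh  h
    2  bfghhb$bg  g
    3  bgbfghhb$  $
    4  fghhb$bgb  b
    5  gbfghhb$b  b
    6  ghhb$bgbf  f
    7  hb$bgbfgh  h
    8  hhb$bgbfg  g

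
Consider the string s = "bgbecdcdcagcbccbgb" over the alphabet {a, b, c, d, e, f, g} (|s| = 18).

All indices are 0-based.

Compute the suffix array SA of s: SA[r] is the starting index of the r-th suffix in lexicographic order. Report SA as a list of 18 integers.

[9, 17, 12, 2, 15, 0, 8, 11, 14, 13, 6, 4, 7, 5, 3, 16, 1, 10]

sorted suffixes:
  #0 SA[0]=9  'agcbccbgb'
  #1 SA[1]=17  'b'
  #2 SA[2]=12  'bccbgb'
  #3 SA[3]=2  'becdcdcagcbccbgb'
  #4 SA[4]=15  'bgb'
  #5 SA[5]=0  'bgbecdcdcagcbccbgb'
  #6 SA[6]=8  'cagcbccbgb'
  #7 SA[7]=11  'cbccbgb'
  #8 SA[8]=14  'cbgb'
  #9 SA[9]=13  'ccbgb'
  #10 SA[10]=6  'cdcagcbccbgb'
  #11 SA[11]=4  'cdcdcagcbccbgb'
  #12 SA[12]=7  'dcagcbccbgb'
  #13 SA[13]=5  'dcdcagcbccbgb'
  #14 SA[14]=3  'ecdcdcagcbccbgb'
  #15 SA[15]=16  'gb'
  #16 SA[16]=1  'gbecdcdcagcbccbgb'
  #17 SA[17]=10  'gcbccbgb'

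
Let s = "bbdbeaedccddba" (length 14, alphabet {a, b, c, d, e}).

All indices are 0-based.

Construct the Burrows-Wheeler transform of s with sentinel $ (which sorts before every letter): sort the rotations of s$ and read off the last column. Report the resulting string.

abed$bddcdbecba

rank  rotation         last
    0  $bbdbeaedccddba  a
    1  a$bbdbeaedccddb  b
    2  aedccddba$bbdbe  e
    3  ba$bbdbeaedccdd  d
    4  bbdbeaedccddba$  $
    5  bdbeaedccddba$b  b
    6  beaedccddba$bbd  d
    7  ccddba$bbdbeaed  d
    8  cddba$bbdbeaedc  c
    9  dba$bbdbeaedccd  d
   10  dbeaedccddba$bb  b
   11  dccddba$bbdbeae  e
   12  ddba$bbdbeaedcc  c
   13  eaedccddba$bbdb  b
   14  edccddba$bbdbea  a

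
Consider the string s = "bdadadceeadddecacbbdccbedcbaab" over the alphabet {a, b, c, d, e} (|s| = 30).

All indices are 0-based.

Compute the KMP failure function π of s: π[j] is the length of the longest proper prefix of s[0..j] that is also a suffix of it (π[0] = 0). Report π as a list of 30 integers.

[0, 0, 0, 0, 0, 0, 0, 0, 0, 0, 0, 0, 0, 0, 0, 0, 0, 1, 1, 2, 0, 0, 1, 0, 0, 0, 1, 0, 0, 1]

π[0] = 0
j=1 s[j]='d': π[1]=0 (border '')
j=2 s[j]='a': π[2]=0 (border '')
j=3 s[j]='d': π[3]=0 (border '')
j=4 s[j]='a': π[4]=0 (border '')
j=5 s[j]='d': π[5]=0 (border '')
j=6 s[j]='c': π[6]=0 (border '')
j=7 s[j]='e': π[7]=0 (border '')
j=8 s[j]='e': π[8]=0 (border '')
j=9 s[j]='a': π[9]=0 (border '')
j=10 s[j]='d': π[10]=0 (border '')
j=11 s[j]='d': π[11]=0 (border '')
j=12 s[j]='d': π[12]=0 (border '')
j=13 s[j]='e': π[13]=0 (border '')
j=14 s[j]='c': π[14]=0 (border '')
j=15 s[j]='a': π[15]=0 (border '')
j=16 s[j]='c': π[16]=0 (border '')
j=17 s[j]='b': π[17]=1 (border 'b')
j=18 s[j]='b': k: 1→0; π[18]=1 (border 'b')
j=19 s[j]='d': π[19]=2 (border 'bd')
j=20 s[j]='c': k: 2→0; π[20]=0 (border '')
j=21 s[j]='c': π[21]=0 (border '')
j=22 s[j]='b': π[22]=1 (border 'b')
j=23 s[j]='e': k: 1→0; π[23]=0 (border '')
j=24 s[j]='d': π[24]=0 (border '')
j=25 s[j]='c': π[25]=0 (border '')
j=26 s[j]='b': π[26]=1 (border 'b')
j=27 s[j]='a': k: 1→0; π[27]=0 (border '')
j=28 s[j]='a': π[28]=0 (border '')
j=29 s[j]='b': π[29]=1 (border 'b')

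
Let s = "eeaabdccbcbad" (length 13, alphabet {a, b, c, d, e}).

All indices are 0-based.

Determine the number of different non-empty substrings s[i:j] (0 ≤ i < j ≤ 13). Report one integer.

82

rank→(start, suffix):
  0 → (2, 'aabdccbcbad')
  1 → (3, 'abdccbcbad')
  2 → (11, 'ad')
  3 → (10, 'bad')
  4 → (8, 'bcbad')
  5 → (4, 'bdccbcbad')
  6 → (9, 'cbad')
  7 → (7, 'cbcbad')
  8 → (6, 'ccbcbad')
  9 → (12, 'd')
  10 → (5, 'dccbcbad')
  11 → (1, 'eaabdccbcbad')
  12 → (0, 'eeaabdccbcbad')

SA = [2, 3, 11, 10, 8, 4, 9, 7, 6, 12, 5, 1, 0]
rank  pair      lcp
   1  s[2:],s[3:]  1  'a'
   2  s[3:],s[11:]  1  'a'
   3  s[11:],s[10:]  0  ''
   4  s[10:],s[8:]  1  'b'
   5  s[8:],s[4:]  1  'b'
   6  s[4:],s[9:]  0  ''
   7  s[9:],s[7:]  2  'cb'
   8  s[7:],s[6:]  1  'c'
   9  s[6:],s[12:]  0  ''
  10  s[12:],s[5:]  1  'd'
  11  s[5:],s[1:]  0  ''
  12  s[1:],s[0:]  1  'e'

n(n+1)/2 = 13·14/2 = 91
Σ LCP = 0 + 1 + 1 + 0 + 1 + 1 + 0 + 2 + 1 + 0 + 1 + 0 + 1 = 9
distinct = 91 − 9 = 82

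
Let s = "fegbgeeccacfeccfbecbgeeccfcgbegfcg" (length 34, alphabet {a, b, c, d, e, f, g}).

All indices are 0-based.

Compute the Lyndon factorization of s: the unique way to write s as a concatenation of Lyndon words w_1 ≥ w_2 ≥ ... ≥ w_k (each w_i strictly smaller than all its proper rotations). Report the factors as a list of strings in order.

emit factor 1: 'f' (i=0, period=1)
emit factor 2: 'eg' (i=1, period=2)
emit factor 3: 'bgeecc' (i=3, period=6)
emit factor 4: 'acfeccfbecbgeeccfcgbegfcg' (i=9, period=25)

["f", "eg", "bgeecc", "acfeccfbecbgeeccfcgbegfcg"]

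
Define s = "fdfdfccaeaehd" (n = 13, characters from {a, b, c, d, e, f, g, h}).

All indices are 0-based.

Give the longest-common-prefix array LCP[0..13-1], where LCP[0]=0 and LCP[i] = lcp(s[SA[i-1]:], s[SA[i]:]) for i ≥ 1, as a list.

sorted suffixes:
  #0 SA[0]=7  'aeaehd'
  #1 SA[1]=9  'aehd'
  #2 SA[2]=6  'caeaehd'
  #3 SA[3]=5  'ccaeaehd'
  #4 SA[4]=12  'd'
  #5 SA[5]=3  'dfccaeaehd'
  #6 SA[6]=1  'dfdfccaeaehd'
  #7 SA[7]=8  'eaehd'
  #8 SA[8]=10  'ehd'
  #9 SA[9]=4  'fccaeaehd'
  #10 SA[10]=2  'fdfccaeaehd'
  #11 SA[11]=0  'fdfdfccaeaehd'
  #12 SA[12]=11  'hd'

SA = [7, 9, 6, 5, 12, 3, 1, 8, 10, 4, 2, 0, 11]
rank  pair      lcp
   1  s[7:],s[9:]  2  'ae'
   2  s[9:],s[6:]  0  ''
   3  s[6:],s[5:]  1  'c'
   4  s[5:],s[12:]  0  ''
   5  s[12:],s[3:]  1  'd'
   6  s[3:],s[1:]  2  'df'
   7  s[1:],s[8:]  0  ''
   8  s[8:],s[10:]  1  'e'
   9  s[10:],s[4:]  0  ''
  10  s[4:],s[2:]  1  'f'
  11  s[2:],s[0:]  3  'fdf'
  12  s[0:],s[11:]  0  ''

[0, 2, 0, 1, 0, 1, 2, 0, 1, 0, 1, 3, 0]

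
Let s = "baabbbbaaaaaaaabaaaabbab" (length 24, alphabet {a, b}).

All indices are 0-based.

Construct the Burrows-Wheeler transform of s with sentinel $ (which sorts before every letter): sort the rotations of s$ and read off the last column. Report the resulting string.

bbaaaabaaaabbaaaaba$bbaba

rank  rotation                   last
    0  $baabbbbaaaaaaaabaaaabbab  b
    1  aaaaaaaabaaaabbab$baabbbb  b
    2  aaaaaaabaaaabbab$baabbbba  a
    3  aaaaaabaaaabbab$baabbbbaa  a
    4  aaaaabaaaabbab$baabbbbaaa  a
    5  aaaabaaaabbab$baabbbbaaaa  a
    6  aaaabbab$baabbbbaaaaaaaab  b
    7  aaabaaaabbab$baabbbbaaaaa  a
    8  aaabbab$baabbbbaaaaaaaaba  a
    9  aabaaaabbab$baabbbbaaaaaa  a
   10  aabbab$baabbbbaaaaaaaabaa  a
   11  aabbbbaaaaaaaabaaaabbab$b  b
   12  ab$baabbbbaaaaaaaabaaaabb  b
   13  abaaaabbab$baabbbbaaaaaaa  a
   14  abbab$baabbbbaaaaaaaabaaa  a
   15  abbbbaaaaaaaabaaaabbab$ba  a
   16  b$baabbbbaaaaaaaabaaaabba  a
   17  baaaaaaaabaaaabbab$baabbb  b
   18  baaaabbab$baabbbbaaaaaaaa  a
   19  baabbbbaaaaaaaabaaaabbab$  $
   20  bab$baabbbbaaaaaaaabaaaab  b
   21  bbaaaaaaaabaaaabbab$baabb  b
   22  bbab$baabbbbaaaaaaaabaaaa  a
   23  bbbaaaaaaaabaaaabbab$baab  b
   24  bbbbaaaaaaaabaaaabbab$baa  a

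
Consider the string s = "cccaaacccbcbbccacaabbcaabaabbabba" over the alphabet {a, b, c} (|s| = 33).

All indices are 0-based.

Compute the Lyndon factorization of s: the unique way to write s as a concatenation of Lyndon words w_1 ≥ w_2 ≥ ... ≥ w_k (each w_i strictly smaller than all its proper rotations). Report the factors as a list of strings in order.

["c", "c", "c", "aaacccbcbbccacaabbcaabaabbabb", "a"]

emit factor 1: 'c' (i=0, period=1)
emit factor 2: 'c' (i=1, period=1)
emit factor 3: 'c' (i=2, period=1)
emit factor 4: 'aaacccbcbbccacaabbcaabaabbabb' (i=3, period=29)
emit factor 5: 'a' (i=32, period=1)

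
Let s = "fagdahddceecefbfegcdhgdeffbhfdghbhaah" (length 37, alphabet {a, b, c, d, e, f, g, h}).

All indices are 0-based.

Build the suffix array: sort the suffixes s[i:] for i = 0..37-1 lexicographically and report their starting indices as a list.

sorted suffixes:
  #0 SA[0]=34  'aah'
  #1 SA[1]=1  'agdahddceecefbfegcdhgdeffbhfdghbhaah'
  #2 SA[2]=35  'ah'
  #3 SA[3]=4  'ahddceecefbfegcdhgdeffbhfdghbhaah'
  #4 SA[4]=14  'bfegcdhgdeffbhfdghbhaah'
  #5 SA[5]=32  'bhaah'
  #6 SA[6]=26  'bhfdghbhaah'
  #7 SA[7]=18  'cdhgdeffbhfdghbhaah'
  #8 SA[8]=8  'ceecefbfegcdhgdeffbhfdghbhaah'
  #9 SA[9]=11  'cefbfegcdhgdeffbhfdghbhaah'
  #10 SA[10]=3  'dahddceecefbfegcdhgdeffbhfdghbhaah'
  #11 SA[11]=7  'dceecefbfegcdhgdeffbhfdghbhaah'
  #12 SA[12]=6  'ddceecefbfegcdhgdeffbhfdghbhaah'
  #13 SA[13]=22  'deffbhfdghbhaah'
  #14 SA[14]=29  'dghbhaah'
  #15 SA[15]=19  'dhgdeffbhfdghbhaah'
  #16 SA[16]=10  'ecefbfegcdhgdeffbhfdghbhaah'
  #17 SA[17]=9  'eecefbfegcdhgdeffbhfdghbhaah'
  #18 SA[18]=12  'efbfegcdhgdeffbhfdghbhaah'
  #19 SA[19]=23  'effbhfdghbhaah'
  #20 SA[20]=16  'egcdhgdeffbhfdghbhaah'
  #21 SA[21]=0  'fagdahddceecefbfegcdhgdeffbhfdghbhaah'
  #22 SA[22]=13  'fbfegcdhgdeffbhfdghbhaah'
  #23 SA[23]=25  'fbhfdghbhaah'
  #24 SA[24]=28  'fdghbhaah'
  #25 SA[25]=15  'fegcdhgdeffbhfdghbhaah'
  #26 SA[26]=24  'ffbhfdghbhaah'
  #27 SA[27]=17  'gcdhgdeffbhfdghbhaah'
  #28 SA[28]=2  'gdahddceecefbfegcdhgdeffbhfdghbhaah'
  #29 SA[29]=21  'gdeffbhfdghbhaah'
  #30 SA[30]=30  'ghbhaah'
  #31 SA[31]=36  'h'
  #32 SA[32]=33  'haah'
  #33 SA[33]=31  'hbhaah'
  #34 SA[34]=5  'hddceecefbfegcdhgdeffbhfdghbhaah'
  #35 SA[35]=27  'hfdghbhaah'
  #36 SA[36]=20  'hgdeffbhfdghbhaah'

[34, 1, 35, 4, 14, 32, 26, 18, 8, 11, 3, 7, 6, 22, 29, 19, 10, 9, 12, 23, 16, 0, 13, 25, 28, 15, 24, 17, 2, 21, 30, 36, 33, 31, 5, 27, 20]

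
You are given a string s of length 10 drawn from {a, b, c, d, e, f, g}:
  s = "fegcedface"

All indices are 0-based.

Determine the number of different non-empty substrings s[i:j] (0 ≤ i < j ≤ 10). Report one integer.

rank | idx | suffix
   0 |   7 | ace
   1 |   8 | ce
   2 |   3 | cedface
   3 |   5 | dface
   4 |   9 | e
   5 |   4 | edface
   6 |   1 | egcedface
   7 |   6 | face
   8 |   0 | fegcedface
   9 |   2 | gcedface

SA = [7, 8, 3, 5, 9, 4, 1, 6, 0, 2]
[i] adj suffixes → lcp
  [1] 7/8 → 0 ('')
  [2] 8/3 → 2 ('ce')
  [3] 3/5 → 0 ('')
  [4] 5/9 → 0 ('')
  [5] 9/4 → 1 ('e')
  [6] 4/1 → 1 ('e')
  [7] 1/6 → 0 ('')
  [8] 6/0 → 1 ('f')
  [9] 0/2 → 0 ('')

n(n+1)/2 = 10·11/2 = 55
Σ LCP = 0 + 0 + 2 + 0 + 0 + 1 + 1 + 0 + 1 + 0 = 5
distinct = 55 − 5 = 50

50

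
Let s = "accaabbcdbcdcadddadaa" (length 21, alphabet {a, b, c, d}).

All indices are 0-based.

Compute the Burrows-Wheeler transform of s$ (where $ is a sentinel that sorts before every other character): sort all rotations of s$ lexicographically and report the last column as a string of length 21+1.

rank  rotation                last
    0  $accaabbcdbcdcadddadaa  a
    1  a$accaabbcdbcdcadddada  a
    2  aa$accaabbcdbcdcadddad  d
    3  aabbcdbcdcadddadaa$acc  c
    4  abbcdbcdcadddadaa$acca  a
    5  accaabbcdbcdcadddadaa$  $
    6  adaa$accaabbcdbcdcaddd  d
    7  adddadaa$accaabbcdbcdc  c
    8  bbcdbcdcadddadaa$accaa  a
    9  bcdbcdcadddadaa$accaab  b
   10  bcdcadddadaa$accaabbcd  d
   11  caabbcdbcdcadddadaa$ac  c
   12  cadddadaa$accaabbcdbcd  d
   13  ccaabbcdbcdcadddadaa$a  a
   14  cdbcdcadddadaa$accaabb  b
   15  cdcadddadaa$accaabbcdb  b
   16  daa$accaabbcdbcdcaddda  a
   17  dadaa$accaabbcdbcdcadd  d
   18  dbcdcadddadaa$accaabbc  c
   19  dcadddadaa$accaabbcdbc  c
   20  ddadaa$accaabbcdbcdcad  d
   21  dddadaa$accaabbcdbcdca  a

aadca$dcabdcdabbadccda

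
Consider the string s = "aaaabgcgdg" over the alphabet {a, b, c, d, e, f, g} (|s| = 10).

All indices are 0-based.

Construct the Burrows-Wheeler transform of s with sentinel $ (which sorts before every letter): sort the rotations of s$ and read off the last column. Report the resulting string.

g$aaaaggdbc

rank  rotation     last
    0  $aaaabgcgdg  g
    1  aaaabgcgdg$  $
    2  aaabgcgdg$a  a
    3  aabgcgdg$aa  a
    4  abgcgdg$aaa  a
    5  bgcgdg$aaaa  a
    6  cgdg$aaaabg  g
    7  dg$aaaabgcg  g
    8  g$aaaabgcgd  d
    9  gcgdg$aaaab  b
   10  gdg$aaaabgc  c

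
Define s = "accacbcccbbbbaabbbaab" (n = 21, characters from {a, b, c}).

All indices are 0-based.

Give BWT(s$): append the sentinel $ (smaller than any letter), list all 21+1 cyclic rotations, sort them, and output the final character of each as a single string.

bbbaac$abbbbabccccaacb

rank  rotation                last
    0  $accacbcccbbbbaabbbaab  b
    1  aab$accacbcccbbbbaabbb  b
    2  aabbbaab$accacbcccbbbb  b
    3  ab$accacbcccbbbbaabbba  a
    4  abbbaab$accacbcccbbbba  a
    5  acbcccbbbbaabbbaab$acc  c
    6  accacbcccbbbbaabbbaab$  $
    7  b$accacbcccbbbbaabbbaa  a
    8  baab$accacbcccbbbbaabb  b
    9  baabbbaab$accacbcccbbb  b
   10  bbaab$accacbcccbbbbaab  b
   11  bbaabbbaab$accacbcccbb  b
   12  bbbaab$accacbcccbbbbaa  a
   13  bbbaabbbaab$accacbcccb  b
   14  bbbbaabbbaab$accacbccc  c
   15  bcccbbbbaabbbaab$accac  c
   16  cacbcccbbbbaabbbaab$ac  c
   17  cbbbbaabbbaab$accacbcc  c
   18  cbcccbbbbaabbbaab$acca  a
   19  ccacbcccbbbbaabbbaab$a  a
   20  ccbbbbaabbbaab$accacbc  c
   21  cccbbbbaabbbaab$accacb  b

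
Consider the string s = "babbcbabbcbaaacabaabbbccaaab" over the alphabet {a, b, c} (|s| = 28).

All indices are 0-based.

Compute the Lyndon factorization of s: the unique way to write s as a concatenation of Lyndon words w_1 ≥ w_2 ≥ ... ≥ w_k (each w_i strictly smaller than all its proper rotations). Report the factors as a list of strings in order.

["b", "abbcb", "abbcb", "aaacabaabbbcc", "aaab"]

emit factor 1: 'b' (i=0, period=1)
emit factor 2: 'abbcb' (i=1, period=5)
emit factor 3: 'abbcb' (i=6, period=5)
emit factor 4: 'aaacabaabbbcc' (i=11, period=13)
emit factor 5: 'aaab' (i=24, period=4)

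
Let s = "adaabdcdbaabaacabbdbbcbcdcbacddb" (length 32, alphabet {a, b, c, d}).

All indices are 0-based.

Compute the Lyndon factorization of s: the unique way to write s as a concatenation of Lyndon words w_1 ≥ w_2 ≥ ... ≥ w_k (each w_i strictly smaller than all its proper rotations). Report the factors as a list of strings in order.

emit factor 1: 'ad' (i=0, period=2)
emit factor 2: 'aabdcdb' (i=2, period=7)
emit factor 3: 'aabaacabbdbbcbcdcbacddb' (i=9, period=23)

["ad", "aabdcdb", "aabaacabbdbbcbcdcbacddb"]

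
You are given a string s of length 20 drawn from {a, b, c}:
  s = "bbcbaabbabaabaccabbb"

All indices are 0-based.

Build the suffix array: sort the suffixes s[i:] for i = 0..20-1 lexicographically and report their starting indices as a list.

[10, 4, 8, 11, 5, 16, 13, 19, 9, 3, 7, 12, 18, 6, 17, 0, 1, 15, 2, 14]

rank | idx | suffix
   0 |  10 | aabaccabbb
   1 |   4 | aabbabaabaccabbb
   2 |   8 | abaabaccabbb
   3 |  11 | abaccabbb
   4 |   5 | abbabaabaccabbb
   5 |  16 | abbb
   6 |  13 | accabbb
   7 |  19 | b
   8 |   9 | baabaccabbb
   9 |   3 | baabbabaabaccabbb
  10 |   7 | babaabaccabbb
  11 |  12 | baccabbb
  12 |  18 | bb
  13 |   6 | bbabaabaccabbb
  14 |  17 | bbb
  15 |   0 | bbcbaabbabaabaccabbb
  16 |   1 | bcbaabbabaabaccabbb
  17 |  15 | cabbb
  18 |   2 | cbaabbabaabaccabbb
  19 |  14 | ccabbb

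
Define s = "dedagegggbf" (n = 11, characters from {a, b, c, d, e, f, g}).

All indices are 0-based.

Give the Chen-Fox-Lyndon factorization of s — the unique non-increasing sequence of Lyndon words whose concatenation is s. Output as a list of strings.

["de", "d", "agegggbf"]

emit factor 1: 'de' (i=0, period=2)
emit factor 2: 'd' (i=2, period=1)
emit factor 3: 'agegggbf' (i=3, period=8)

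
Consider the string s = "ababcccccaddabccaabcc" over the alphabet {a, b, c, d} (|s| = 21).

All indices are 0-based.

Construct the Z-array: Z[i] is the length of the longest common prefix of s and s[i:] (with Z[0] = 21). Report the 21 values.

Z[0]=21
i=1: fresh scan; Z[1]=0
i=2: fresh scan; Z[2]=2 grow→box=[2,4)
i=3: min(r-i=1, Z[1]=0)=0; Z[3]=0
i=4: fresh scan; Z[4]=0
i=5: fresh scan; Z[5]=0
i=6: fresh scan; Z[6]=0
i=7: fresh scan; Z[7]=0
i=8: fresh scan; Z[8]=0
i=9: fresh scan; Z[9]=1 grow→box=[9,10)
i=10: fresh scan; Z[10]=0
i=11: fresh scan; Z[11]=0
i=12: fresh scan; Z[12]=2 grow→box=[12,14)
i=13: min(r-i=1, Z[1]=0)=0; Z[13]=0
i=14: fresh scan; Z[14]=0
i=15: fresh scan; Z[15]=0
i=16: fresh scan; Z[16]=1 grow→box=[16,17)
i=17: fresh scan; Z[17]=2 grow→box=[17,19)
i=18: min(r-i=1, Z[1]=0)=0; Z[18]=0
i=19: fresh scan; Z[19]=0
i=20: fresh scan; Z[20]=0

[21, 0, 2, 0, 0, 0, 0, 0, 0, 1, 0, 0, 2, 0, 0, 0, 1, 2, 0, 0, 0]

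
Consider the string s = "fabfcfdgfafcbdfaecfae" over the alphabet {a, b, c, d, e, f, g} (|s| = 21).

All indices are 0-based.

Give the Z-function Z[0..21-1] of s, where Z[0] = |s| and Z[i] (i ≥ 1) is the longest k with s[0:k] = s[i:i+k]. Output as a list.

Z[0]=21
i=1: outside box; Z[1]=0
i=2: outside box; Z[2]=0
i=3: outside box; Z[3]=1 grow→box=[3,4)
i=4: outside box; Z[4]=0
i=5: outside box; Z[5]=1 grow→box=[5,6)
i=6: outside box; Z[6]=0
i=7: outside box; Z[7]=0
i=8: outside box; Z[8]=2 grow→box=[8,10)
i=9: min(r-i=1, Z[1]=0)=0; Z[9]=0
i=10: outside box; Z[10]=1 grow→box=[10,11)
i=11: outside box; Z[11]=0
i=12: outside box; Z[12]=0
i=13: outside box; Z[13]=0
i=14: outside box; Z[14]=2 grow→box=[14,16)
i=15: min(r-i=1, Z[1]=0)=0; Z[15]=0
i=16: outside box; Z[16]=0
i=17: outside box; Z[17]=0
i=18: outside box; Z[18]=2 grow→box=[18,20)
i=19: min(r-i=1, Z[1]=0)=0; Z[19]=0
i=20: outside box; Z[20]=0

[21, 0, 0, 1, 0, 1, 0, 0, 2, 0, 1, 0, 0, 0, 2, 0, 0, 0, 2, 0, 0]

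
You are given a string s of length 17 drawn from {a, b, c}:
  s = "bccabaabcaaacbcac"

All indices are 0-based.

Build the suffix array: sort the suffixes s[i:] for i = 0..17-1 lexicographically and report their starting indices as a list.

sorted suffixes:
  #0 SA[0]=9  'aaacbcac'
  #1 SA[1]=5  'aabcaaacbcac'
  #2 SA[2]=10  'aacbcac'
  #3 SA[3]=3  'abaabcaaacbcac'
  #4 SA[4]=6  'abcaaacbcac'
  #5 SA[5]=15  'ac'
  #6 SA[6]=11  'acbcac'
  #7 SA[7]=4  'baabcaaacbcac'
  #8 SA[8]=7  'bcaaacbcac'
  #9 SA[9]=13  'bcac'
  #10 SA[10]=0  'bccabaabcaaacbcac'
  #11 SA[11]=16  'c'
  #12 SA[12]=8  'caaacbcac'
  #13 SA[13]=2  'cabaabcaaacbcac'
  #14 SA[14]=14  'cac'
  #15 SA[15]=12  'cbcac'
  #16 SA[16]=1  'ccabaabcaaacbcac'

[9, 5, 10, 3, 6, 15, 11, 4, 7, 13, 0, 16, 8, 2, 14, 12, 1]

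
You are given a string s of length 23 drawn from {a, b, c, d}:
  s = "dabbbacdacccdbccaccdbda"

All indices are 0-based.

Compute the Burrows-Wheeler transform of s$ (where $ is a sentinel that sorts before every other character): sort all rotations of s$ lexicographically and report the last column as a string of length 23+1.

adddcbbbaddcbacaaccb$ccc

rank  rotation                  last
    0  $dabbbacdacccdbccaccdbda  a
    1  a$dabbbacdacccdbccaccdbd  d
    2  abbbacdacccdbccaccdbda$d  d
    3  acccdbccaccdbda$dabbbacd  d
    4  accdbda$dabbbacdacccdbcc  c
    5  acdacccdbccaccdbda$dabbb  b
    6  bacdacccdbccaccdbda$dabb  b
    7  bbacdacccdbccaccdbda$dab  b
    8  bbbacdacccdbccaccdbda$da  a
    9  bccaccdbda$dabbbacdacccd  d
   10  bda$dabbbacdacccdbccaccd  d
   11  caccdbda$dabbbacdacccdbc  c
   12  ccaccdbda$dabbbacdacccdb  b
   13  cccdbccaccdbda$dabbbacda  a
   14  ccdbccaccdbda$dabbbacdac  c
   15  ccdbda$dabbbacdacccdbcca  a
   16  cdacccdbccaccdbda$dabbba  a
   17  cdbccaccdbda$dabbbacdacc  c
   18  cdbda$dabbbacdacccdbccac  c
   19  da$dabbbacdacccdbccaccdb  b
   20  dabbbacdacccdbccaccdbda$  $
   21  dacccdbccaccdbda$dabbbac  c
   22  dbccaccdbda$dabbbacdaccc  c
   23  dbda$dabbbacdacccdbccacc  c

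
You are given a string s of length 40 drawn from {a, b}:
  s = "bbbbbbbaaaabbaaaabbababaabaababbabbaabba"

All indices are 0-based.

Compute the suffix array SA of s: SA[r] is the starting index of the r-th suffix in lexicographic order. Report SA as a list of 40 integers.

[39, 7, 13, 8, 14, 23, 26, 35, 9, 15, 21, 24, 19, 27, 36, 10, 32, 16, 29, 38, 6, 12, 22, 25, 34, 20, 18, 31, 28, 37, 5, 11, 33, 17, 30, 4, 3, 2, 1, 0]

rank→(start, suffix):
  0 → (39, 'a')
  1 → (7, 'aaaabbaaaabbababaabaababbabbaabba')
  2 → (13, 'aaaabbababaabaababbabbaabba')
  3 → (8, 'aaabbaaaabbababaabaababbabbaabba')
  4 → (14, 'aaabbababaabaababbabbaabba')
  5 → (23, 'aabaababbabbaabba')
  6 → (26, 'aababbabbaabba')
  7 → (35, 'aabba')
  8 → (9, 'aabbaaaabbababaabaababbabbaabba')
  9 → (15, 'aabbababaabaababbabbaabba')
  10 → (21, 'abaabaababbabbaabba')
  11 → (24, 'abaababbabbaabba')
  12 → (19, 'ababaabaababbabbaabba')
  13 → (27, 'ababbabbaabba')
  14 → (36, 'abba')
  15 → (10, 'abbaaaabbababaabaababbabbaabba')
  16 → (32, 'abbaabba')
  17 → (16, 'abbababaabaababbabbaabba')
  18 → (29, 'abbabbaabba')
  19 → (38, 'ba')
  20 → (6, 'baaaabbaaaabbababaabaababbabbaabba')
  21 → (12, 'baaaabbababaabaababbabbaabba')
  22 → (22, 'baabaababbabbaabba')
  23 → (25, 'baababbabbaabba')
  24 → (34, 'baabba')
  25 → (20, 'babaabaababbabbaabba')
  26 → (18, 'bababaabaababbabbaabba')
  27 → (31, 'babbaabba')
  28 → (28, 'babbabbaabba')
  29 → (37, 'bba')
  30 → (5, 'bbaaaabbaaaabbababaabaababbabbaabba')
  31 → (11, 'bbaaaabbababaabaababbabbaabba')
  32 → (33, 'bbaabba')
  33 → (17, 'bbababaabaababbabbaabba')
  34 → (30, 'bbabbaabba')
  35 → (4, 'bbbaaaabbaaaabbababaabaababbabbaabba')
  36 → (3, 'bbbbaaaabbaaaabbababaabaababbabbaabba')
  37 → (2, 'bbbbbaaaabbaaaabbababaabaababbabbaabba')
  38 → (1, 'bbbbbbaaaabbaaaabbababaabaababbabbaabba')
  39 → (0, 'bbbbbbbaaaabbaaaabbababaabaababbabbaabba')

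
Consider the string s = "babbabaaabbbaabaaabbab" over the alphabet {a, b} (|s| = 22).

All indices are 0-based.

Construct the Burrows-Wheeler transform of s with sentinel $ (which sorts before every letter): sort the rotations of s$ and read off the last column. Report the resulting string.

bbbbaabababaaaabbb$baaa

rank  rotation                 last
    0  $babbabaaabbbaabaaabbab  b
    1  aaabbab$babbabaaabbbaab  b
    2  aaabbbaabaaabbab$babbab  b
    3  aabaaabbab$babbabaaabbb  b
    4  aabbab$babbabaaabbbaaba  a
    5  aabbbaabaaabbab$babbaba  a
    6  ab$babbabaaabbbaabaaabb  b
    7  abaaabbab$babbabaaabbba  a
    8  abaaabbbaabaaabbab$babb  b
    9  abbab$babbabaaabbbaabaa  a
   10  abbabaaabbbaabaaabbab$b  b
   11  abbbaabaaabbab$babbabaa  a
   12  b$babbabaaabbbaabaaabba  a
   13  baaabbab$babbabaaabbbaa  a
   14  baaabbbaabaaabbab$babba  a
   15  baabaaabbab$babbabaaabb  b
   16  bab$babbabaaabbbaabaaab  b
   17  babaaabbbaabaaabbab$bab  b
   18  babbabaaabbbaabaaabbab$  $
   19  bbaabaaabbab$babbabaaab  b
   20  bbab$babbabaaabbbaabaaa  a
   21  bbabaaabbbaabaaabbab$ba  a
   22  bbbaabaaabbab$babbabaaa  a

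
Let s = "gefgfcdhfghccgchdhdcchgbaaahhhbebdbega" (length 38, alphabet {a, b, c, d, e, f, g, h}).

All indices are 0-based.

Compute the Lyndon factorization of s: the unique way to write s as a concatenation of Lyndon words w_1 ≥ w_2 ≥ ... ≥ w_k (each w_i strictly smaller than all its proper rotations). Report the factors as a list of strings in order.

emit factor 1: 'g' (i=0, period=1)
emit factor 2: 'efgf' (i=1, period=4)
emit factor 3: 'cdhfgh' (i=5, period=6)
emit factor 4: 'ccgchdhdcchg' (i=11, period=12)
emit factor 5: 'b' (i=23, period=1)
emit factor 6: 'aaahhhbebdbeg' (i=24, period=13)
emit factor 7: 'a' (i=37, period=1)

["g", "efgf", "cdhfgh", "ccgchdhdcchg", "b", "aaahhhbebdbeg", "a"]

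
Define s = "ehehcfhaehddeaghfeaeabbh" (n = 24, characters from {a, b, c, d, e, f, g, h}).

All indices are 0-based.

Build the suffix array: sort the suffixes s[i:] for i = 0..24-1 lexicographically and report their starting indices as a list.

[20, 18, 7, 13, 21, 22, 4, 10, 11, 19, 17, 12, 2, 8, 0, 16, 5, 14, 23, 6, 3, 9, 1, 15]

rank | idx | suffix
   0 |  20 | abbh
   1 |  18 | aeabbh
   2 |   7 | aehddeaghfeaeabbh
   3 |  13 | aghfeaeabbh
   4 |  21 | bbh
   5 |  22 | bh
   6 |   4 | cfhaehddeaghfeaeabbh
   7 |  10 | ddeaghfeaeabbh
   8 |  11 | deaghfeaeabbh
   9 |  19 | eabbh
  10 |  17 | eaeabbh
  11 |  12 | eaghfeaeabbh
  12 |   2 | ehcfhaehddeaghfeaeabbh
  13 |   8 | ehddeaghfeaeabbh
  14 |   0 | ehehcfhaehddeaghfeaeabbh
  15 |  16 | feaeabbh
  16 |   5 | fhaehddeaghfeaeabbh
  17 |  14 | ghfeaeabbh
  18 |  23 | h
  19 |   6 | haehddeaghfeaeabbh
  20 |   3 | hcfhaehddeaghfeaeabbh
  21 |   9 | hddeaghfeaeabbh
  22 |   1 | hehcfhaehddeaghfeaeabbh
  23 |  15 | hfeaeabbh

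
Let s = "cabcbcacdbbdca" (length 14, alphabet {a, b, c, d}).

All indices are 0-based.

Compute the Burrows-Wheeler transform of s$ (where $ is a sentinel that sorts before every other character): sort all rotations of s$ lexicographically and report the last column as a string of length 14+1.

rank  rotation         last
    0  $cabcbcacdbbdca  a
    1  a$cabcbcacdbbdc  c
    2  abcbcacdbbdca$c  c
    3  acdbbdca$cabcbc  c
    4  bbdca$cabcbcacd  d
    5  bcacdbbdca$cabc  c
    6  bcbcacdbbdca$ca  a
    7  bdca$cabcbcacdb  b
    8  ca$cabcbcacdbbd  d
    9  cabcbcacdbbdca$  $
   10  cacdbbdca$cabcb  b
   11  cbcacdbbdca$cab  b
   12  cdbbdca$cabcbca  a
   13  dbbdca$cabcbcac  c
   14  dca$cabcbcacdbb  b

acccdcabd$bbacb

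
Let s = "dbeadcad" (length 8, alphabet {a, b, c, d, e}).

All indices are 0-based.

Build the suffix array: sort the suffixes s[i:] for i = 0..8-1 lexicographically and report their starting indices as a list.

[6, 3, 1, 5, 7, 0, 4, 2]

rank | idx | suffix
   0 |   6 | ad
   1 |   3 | adcad
   2 |   1 | beadcad
   3 |   5 | cad
   4 |   7 | d
   5 |   0 | dbeadcad
   6 |   4 | dcad
   7 |   2 | eadcad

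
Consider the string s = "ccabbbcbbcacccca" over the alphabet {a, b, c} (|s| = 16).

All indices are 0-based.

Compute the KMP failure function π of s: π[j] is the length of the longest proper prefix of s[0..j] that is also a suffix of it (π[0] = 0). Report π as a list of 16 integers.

[0, 1, 0, 0, 0, 0, 1, 0, 0, 1, 0, 1, 2, 2, 2, 3]

π[0] = 0
j=1 s[j]='c': π[1]=1 (border 'c')
j=2 s[j]='a': k: 1→0; π[2]=0 (border '')
j=3 s[j]='b': π[3]=0 (border '')
j=4 s[j]='b': π[4]=0 (border '')
j=5 s[j]='b': π[5]=0 (border '')
j=6 s[j]='c': π[6]=1 (border 'c')
j=7 s[j]='b': k: 1→0; π[7]=0 (border '')
j=8 s[j]='b': π[8]=0 (border '')
j=9 s[j]='c': π[9]=1 (border 'c')
j=10 s[j]='a': k: 1→0; π[10]=0 (border '')
j=11 s[j]='c': π[11]=1 (border 'c')
j=12 s[j]='c': π[12]=2 (border 'cc')
j=13 s[j]='c': k: 2→1; π[13]=2 (border 'cc')
j=14 s[j]='c': k: 2→1; π[14]=2 (border 'cc')
j=15 s[j]='a': π[15]=3 (border 'cca')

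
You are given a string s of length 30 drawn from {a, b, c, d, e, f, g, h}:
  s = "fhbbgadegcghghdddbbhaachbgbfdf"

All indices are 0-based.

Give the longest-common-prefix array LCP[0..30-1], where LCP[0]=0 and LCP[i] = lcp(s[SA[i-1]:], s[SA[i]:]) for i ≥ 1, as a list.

[0, 1, 1, 0, 2, 1, 1, 2, 1, 0, 1, 0, 1, 2, 1, 1, 0, 0, 1, 1, 0, 1, 1, 1, 2, 0, 1, 2, 1, 1]

rank→(start, suffix):
  0 → (20, 'aachbgbfdf')
  1 → (21, 'achbgbfdf')
  2 → (5, 'adegcghghdddbbhaachbgbfdf')
  3 → (2, 'bbgadegcghghdddbbhaachbgbfdf')
  4 → (17, 'bbhaachbgbfdf')
  5 → (26, 'bfdf')
  6 → (3, 'bgadegcghghdddbbhaachbgbfdf')
  7 → (24, 'bgbfdf')
  8 → (18, 'bhaachbgbfdf')
  9 → (9, 'cghghdddbbhaachbgbfdf')
  10 → (22, 'chbgbfdf')
  11 → (16, 'dbbhaachbgbfdf')
  12 → (15, 'ddbbhaachbgbfdf')
  13 → (14, 'dddbbhaachbgbfdf')
  14 → (6, 'degcghghdddbbhaachbgbfdf')
  15 → (28, 'df')
  16 → (7, 'egcghghdddbbhaachbgbfdf')
  17 → (29, 'f')
  18 → (27, 'fdf')
  19 → (0, 'fhbbgadegcghghdddbbhaachbgbfdf')
  20 → (4, 'gadegcghghdddbbhaachbgbfdf')
  21 → (25, 'gbfdf')
  22 → (8, 'gcghghdddbbhaachbgbfdf')
  23 → (12, 'ghdddbbhaachbgbfdf')
  24 → (10, 'ghghdddbbhaachbgbfdf')
  25 → (19, 'haachbgbfdf')
  26 → (1, 'hbbgadegcghghdddbbhaachbgbfdf')
  27 → (23, 'hbgbfdf')
  28 → (13, 'hdddbbhaachbgbfdf')
  29 → (11, 'hghdddbbhaachbgbfdf')

SA = [20, 21, 5, 2, 17, 26, 3, 24, 18, 9, 22, 16, 15, 14, 6, 28, 7, 29, 27, 0, 4, 25, 8, 12, 10, 19, 1, 23, 13, 11]
i: (SA[i-1],SA[i]) lcp shared
  1: (20,21) 1 'a'
  2: (21,5) 1 'a'
  3: (5,2) 0 ''
  4: (2,17) 2 'bb'
  5: (17,26) 1 'b'
  6: (26,3) 1 'b'
  7: (3,24) 2 'bg'
  8: (24,18) 1 'b'
  9: (18,9) 0 ''
  10: (9,22) 1 'c'
  11: (22,16) 0 ''
  12: (16,15) 1 'd'
  13: (15,14) 2 'dd'
  14: (14,6) 1 'd'
  15: (6,28) 1 'd'
  16: (28,7) 0 ''
  17: (7,29) 0 ''
  18: (29,27) 1 'f'
  19: (27,0) 1 'f'
  20: (0,4) 0 ''
  21: (4,25) 1 'g'
  22: (25,8) 1 'g'
  23: (8,12) 1 'g'
  24: (12,10) 2 'gh'
  25: (10,19) 0 ''
  26: (19,1) 1 'h'
  27: (1,23) 2 'hb'
  28: (23,13) 1 'h'
  29: (13,11) 1 'h'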